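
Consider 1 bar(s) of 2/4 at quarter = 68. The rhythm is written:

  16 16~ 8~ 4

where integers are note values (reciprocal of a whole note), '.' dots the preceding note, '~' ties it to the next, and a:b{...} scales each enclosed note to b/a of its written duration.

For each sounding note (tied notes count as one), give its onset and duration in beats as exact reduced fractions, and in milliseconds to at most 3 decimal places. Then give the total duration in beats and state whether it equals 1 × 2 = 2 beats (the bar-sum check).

1) 0.0ms=0b +220.588ms=1/4b
2) 220.588ms=1/4b +1544.118ms=7/4b
Σ=2b of 2 (68bpm 2/4) — PASS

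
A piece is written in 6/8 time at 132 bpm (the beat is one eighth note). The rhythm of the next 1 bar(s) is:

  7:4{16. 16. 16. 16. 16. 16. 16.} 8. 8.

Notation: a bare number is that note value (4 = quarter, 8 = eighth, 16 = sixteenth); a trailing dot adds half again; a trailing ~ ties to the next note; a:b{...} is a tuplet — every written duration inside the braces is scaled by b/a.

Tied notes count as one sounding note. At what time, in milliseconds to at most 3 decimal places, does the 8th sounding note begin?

note 8 onset = 3b = 1363.636ms

1. 0.0ms @ 0 + 194.805ms (3/7)
2. 194.805ms @ 3/7 + 194.805ms (3/7)
3. 389.61ms @ 6/7 + 194.805ms (3/7)
4. 584.416ms @ 9/7 + 194.805ms (3/7)
5. 779.221ms @ 12/7 + 194.805ms (3/7)
6. 974.026ms @ 15/7 + 194.805ms (3/7)
7. 1168.831ms @ 18/7 + 194.805ms (3/7)
8. 1363.636ms @ 3 + 681.818ms (3/2)
9. 2045.455ms @ 9/2 + 681.818ms (3/2)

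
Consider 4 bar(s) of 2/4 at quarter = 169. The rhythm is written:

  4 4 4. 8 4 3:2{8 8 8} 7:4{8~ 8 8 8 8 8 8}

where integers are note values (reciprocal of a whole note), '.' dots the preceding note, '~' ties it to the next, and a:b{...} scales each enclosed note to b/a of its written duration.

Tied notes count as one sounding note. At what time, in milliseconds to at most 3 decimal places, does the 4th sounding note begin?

note 4 onset = 7/2b = 1242.604ms

1. 0.0ms @ 0 + 355.03ms (1)
2. 355.03ms @ 1 + 355.03ms (1)
3. 710.059ms @ 2 + 532.544ms (3/2)
4. 1242.604ms @ 7/2 + 177.515ms (1/2)
5. 1420.118ms @ 4 + 355.03ms (1)
6. 1775.148ms @ 5 + 118.343ms (1/3)
7. 1893.491ms @ 16/3 + 118.343ms (1/3)
8. 2011.834ms @ 17/3 + 118.343ms (1/3)
9. 2130.178ms @ 6 + 202.874ms (4/7)
10. 2333.052ms @ 46/7 + 101.437ms (2/7)
11. 2434.489ms @ 48/7 + 101.437ms (2/7)
12. 2535.926ms @ 50/7 + 101.437ms (2/7)
13. 2637.363ms @ 52/7 + 101.437ms (2/7)
14. 2738.8ms @ 54/7 + 101.437ms (2/7)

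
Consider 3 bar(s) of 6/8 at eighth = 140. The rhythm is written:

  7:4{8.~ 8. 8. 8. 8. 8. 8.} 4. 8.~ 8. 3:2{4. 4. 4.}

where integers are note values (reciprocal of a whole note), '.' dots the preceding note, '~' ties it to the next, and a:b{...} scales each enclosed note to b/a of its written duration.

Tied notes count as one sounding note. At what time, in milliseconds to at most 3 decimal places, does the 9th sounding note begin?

1. 0.0ms @ 0 + 734.694ms (12/7)
2. 734.694ms @ 12/7 + 367.347ms (6/7)
3. 1102.041ms @ 18/7 + 367.347ms (6/7)
4. 1469.388ms @ 24/7 + 367.347ms (6/7)
5. 1836.735ms @ 30/7 + 367.347ms (6/7)
6. 2204.082ms @ 36/7 + 367.347ms (6/7)
7. 2571.429ms @ 6 + 1285.714ms (3)
8. 3857.143ms @ 9 + 1285.714ms (3)
9. 5142.857ms @ 12 + 857.143ms (2)
10. 6000.0ms @ 14 + 857.143ms (2)
11. 6857.143ms @ 16 + 857.143ms (2)

note 9 onset = 12b = 5142.857ms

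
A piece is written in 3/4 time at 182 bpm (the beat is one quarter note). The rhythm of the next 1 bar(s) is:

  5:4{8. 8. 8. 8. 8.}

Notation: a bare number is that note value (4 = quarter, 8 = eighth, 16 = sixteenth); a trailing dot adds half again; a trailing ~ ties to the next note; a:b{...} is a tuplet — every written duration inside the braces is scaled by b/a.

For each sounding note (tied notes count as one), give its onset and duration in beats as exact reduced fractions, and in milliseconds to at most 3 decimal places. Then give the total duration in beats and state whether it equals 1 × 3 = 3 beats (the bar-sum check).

1) 0.0ms=0b +197.802ms=3/5b
2) 197.802ms=3/5b +197.802ms=3/5b
3) 395.604ms=6/5b +197.802ms=3/5b
4) 593.407ms=9/5b +197.802ms=3/5b
5) 791.209ms=12/5b +197.802ms=3/5b
Σ=3b of 3 (182bpm 3/4) — PASS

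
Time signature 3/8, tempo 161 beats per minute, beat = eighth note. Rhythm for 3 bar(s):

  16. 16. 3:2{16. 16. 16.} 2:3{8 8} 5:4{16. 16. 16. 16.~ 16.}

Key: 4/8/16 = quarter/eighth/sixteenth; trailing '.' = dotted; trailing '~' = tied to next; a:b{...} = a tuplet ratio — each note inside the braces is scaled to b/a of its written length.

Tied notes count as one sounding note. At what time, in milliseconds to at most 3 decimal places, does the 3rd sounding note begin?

note 3 onset = 3/2b = 559.006ms

1. 0.0ms @ 0 + 279.503ms (3/4)
2. 279.503ms @ 3/4 + 279.503ms (3/4)
3. 559.006ms @ 3/2 + 186.335ms (1/2)
4. 745.342ms @ 2 + 186.335ms (1/2)
5. 931.677ms @ 5/2 + 186.335ms (1/2)
6. 1118.012ms @ 3 + 559.006ms (3/2)
7. 1677.019ms @ 9/2 + 559.006ms (3/2)
8. 2236.025ms @ 6 + 223.602ms (3/5)
9. 2459.627ms @ 33/5 + 223.602ms (3/5)
10. 2683.23ms @ 36/5 + 223.602ms (3/5)
11. 2906.832ms @ 39/5 + 447.205ms (6/5)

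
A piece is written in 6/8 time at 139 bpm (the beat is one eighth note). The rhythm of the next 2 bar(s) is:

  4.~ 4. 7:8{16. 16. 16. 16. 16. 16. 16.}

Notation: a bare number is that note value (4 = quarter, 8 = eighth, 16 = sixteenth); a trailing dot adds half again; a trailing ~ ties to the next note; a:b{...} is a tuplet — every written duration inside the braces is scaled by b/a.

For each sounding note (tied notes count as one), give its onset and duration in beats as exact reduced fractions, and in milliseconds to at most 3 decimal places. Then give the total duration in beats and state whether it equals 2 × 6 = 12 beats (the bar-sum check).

1) 0.0ms=0b +2589.928ms=6b
2) 2589.928ms=6b +369.99ms=6/7b
3) 2959.918ms=48/7b +369.99ms=6/7b
4) 3329.908ms=54/7b +369.99ms=6/7b
5) 3699.897ms=60/7b +369.99ms=6/7b
6) 4069.887ms=66/7b +369.99ms=6/7b
7) 4439.877ms=72/7b +369.99ms=6/7b
8) 4809.866ms=78/7b +369.99ms=6/7b
Σ=12b of 12 (139bpm 6/8) — PASS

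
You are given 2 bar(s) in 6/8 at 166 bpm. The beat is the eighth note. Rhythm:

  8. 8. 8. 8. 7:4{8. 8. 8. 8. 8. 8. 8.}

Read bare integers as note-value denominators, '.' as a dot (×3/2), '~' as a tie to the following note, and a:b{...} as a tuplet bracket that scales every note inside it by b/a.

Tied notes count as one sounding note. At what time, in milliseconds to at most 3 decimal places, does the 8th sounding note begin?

note 8 onset = 60/7b = 3098.107ms

1. 0.0ms @ 0 + 542.169ms (3/2)
2. 542.169ms @ 3/2 + 542.169ms (3/2)
3. 1084.337ms @ 3 + 542.169ms (3/2)
4. 1626.506ms @ 9/2 + 542.169ms (3/2)
5. 2168.675ms @ 6 + 309.811ms (6/7)
6. 2478.485ms @ 48/7 + 309.811ms (6/7)
7. 2788.296ms @ 54/7 + 309.811ms (6/7)
8. 3098.107ms @ 60/7 + 309.811ms (6/7)
9. 3407.917ms @ 66/7 + 309.811ms (6/7)
10. 3717.728ms @ 72/7 + 309.811ms (6/7)
11. 4027.539ms @ 78/7 + 309.811ms (6/7)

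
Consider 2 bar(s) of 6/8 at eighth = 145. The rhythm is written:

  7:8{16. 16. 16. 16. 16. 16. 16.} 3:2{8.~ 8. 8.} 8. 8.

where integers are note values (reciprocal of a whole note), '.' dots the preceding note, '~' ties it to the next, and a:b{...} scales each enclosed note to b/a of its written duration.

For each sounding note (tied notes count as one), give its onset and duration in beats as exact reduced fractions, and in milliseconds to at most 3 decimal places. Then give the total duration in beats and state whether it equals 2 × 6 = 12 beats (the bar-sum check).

1) 0.0ms=0b +354.68ms=6/7b
2) 354.68ms=6/7b +354.68ms=6/7b
3) 709.36ms=12/7b +354.68ms=6/7b
4) 1064.039ms=18/7b +354.68ms=6/7b
5) 1418.719ms=24/7b +354.68ms=6/7b
6) 1773.399ms=30/7b +354.68ms=6/7b
7) 2128.079ms=36/7b +354.68ms=6/7b
8) 2482.759ms=6b +827.586ms=2b
9) 3310.345ms=8b +413.793ms=1b
10) 3724.138ms=9b +620.69ms=3/2b
11) 4344.828ms=21/2b +620.69ms=3/2b
Σ=12b of 12 (145bpm 6/8) — PASS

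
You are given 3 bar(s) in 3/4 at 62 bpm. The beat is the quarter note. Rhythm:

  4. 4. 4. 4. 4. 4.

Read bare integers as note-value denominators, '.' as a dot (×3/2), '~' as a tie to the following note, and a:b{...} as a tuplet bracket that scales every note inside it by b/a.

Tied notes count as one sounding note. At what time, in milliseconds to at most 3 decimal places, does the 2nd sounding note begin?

1. 0.0ms @ 0 + 1451.613ms (3/2)
2. 1451.613ms @ 3/2 + 1451.613ms (3/2)
3. 2903.226ms @ 3 + 1451.613ms (3/2)
4. 4354.839ms @ 9/2 + 1451.613ms (3/2)
5. 5806.452ms @ 6 + 1451.613ms (3/2)
6. 7258.065ms @ 15/2 + 1451.613ms (3/2)

note 2 onset = 3/2b = 1451.613ms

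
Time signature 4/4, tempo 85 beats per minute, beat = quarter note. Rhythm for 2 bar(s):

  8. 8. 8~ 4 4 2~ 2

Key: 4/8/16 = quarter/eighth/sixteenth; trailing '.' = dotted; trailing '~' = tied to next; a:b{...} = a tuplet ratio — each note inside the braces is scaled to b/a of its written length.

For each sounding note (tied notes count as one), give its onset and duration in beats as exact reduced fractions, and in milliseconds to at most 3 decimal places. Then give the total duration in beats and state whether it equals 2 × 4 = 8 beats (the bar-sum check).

1) 0.0ms=0b +529.412ms=3/4b
2) 529.412ms=3/4b +529.412ms=3/4b
3) 1058.824ms=3/2b +1058.824ms=3/2b
4) 2117.647ms=3b +705.882ms=1b
5) 2823.529ms=4b +2823.529ms=4b
Σ=8b of 8 (85bpm 4/4) — PASS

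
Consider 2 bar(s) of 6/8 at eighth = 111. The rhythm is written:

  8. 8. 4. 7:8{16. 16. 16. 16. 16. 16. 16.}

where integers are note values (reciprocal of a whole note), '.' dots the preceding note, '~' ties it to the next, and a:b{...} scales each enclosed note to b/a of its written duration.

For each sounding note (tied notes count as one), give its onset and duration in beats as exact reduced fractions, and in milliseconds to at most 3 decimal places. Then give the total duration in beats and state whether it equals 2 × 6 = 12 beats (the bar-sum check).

1) 0.0ms=0b +810.811ms=3/2b
2) 810.811ms=3/2b +810.811ms=3/2b
3) 1621.622ms=3b +1621.622ms=3b
4) 3243.243ms=6b +463.32ms=6/7b
5) 3706.564ms=48/7b +463.32ms=6/7b
6) 4169.884ms=54/7b +463.32ms=6/7b
7) 4633.205ms=60/7b +463.32ms=6/7b
8) 5096.525ms=66/7b +463.32ms=6/7b
9) 5559.846ms=72/7b +463.32ms=6/7b
10) 6023.166ms=78/7b +463.32ms=6/7b
Σ=12b of 12 (111bpm 6/8) — PASS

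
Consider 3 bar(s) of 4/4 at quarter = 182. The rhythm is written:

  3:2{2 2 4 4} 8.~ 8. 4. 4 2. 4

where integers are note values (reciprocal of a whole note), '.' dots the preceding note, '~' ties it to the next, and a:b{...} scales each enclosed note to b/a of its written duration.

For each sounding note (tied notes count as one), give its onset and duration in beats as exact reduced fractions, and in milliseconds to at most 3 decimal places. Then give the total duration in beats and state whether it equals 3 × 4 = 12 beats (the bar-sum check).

1) 0.0ms=0b +439.56ms=4/3b
2) 439.56ms=4/3b +439.56ms=4/3b
3) 879.121ms=8/3b +219.78ms=2/3b
4) 1098.901ms=10/3b +219.78ms=2/3b
5) 1318.681ms=4b +494.505ms=3/2b
6) 1813.187ms=11/2b +494.505ms=3/2b
7) 2307.692ms=7b +329.67ms=1b
8) 2637.363ms=8b +989.011ms=3b
9) 3626.374ms=11b +329.67ms=1b
Σ=12b of 12 (182bpm 4/4) — PASS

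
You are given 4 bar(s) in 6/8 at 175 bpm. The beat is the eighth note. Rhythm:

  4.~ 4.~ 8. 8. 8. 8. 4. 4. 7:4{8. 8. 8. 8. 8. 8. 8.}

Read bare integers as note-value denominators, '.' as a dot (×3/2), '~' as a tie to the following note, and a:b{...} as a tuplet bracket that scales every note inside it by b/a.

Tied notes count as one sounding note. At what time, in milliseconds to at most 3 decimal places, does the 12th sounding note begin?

note 12 onset = 156/7b = 7640.816ms

1. 0.0ms @ 0 + 2571.429ms (15/2)
2. 2571.429ms @ 15/2 + 514.286ms (3/2)
3. 3085.714ms @ 9 + 514.286ms (3/2)
4. 3600.0ms @ 21/2 + 514.286ms (3/2)
5. 4114.286ms @ 12 + 1028.571ms (3)
6. 5142.857ms @ 15 + 1028.571ms (3)
7. 6171.429ms @ 18 + 293.878ms (6/7)
8. 6465.306ms @ 132/7 + 293.878ms (6/7)
9. 6759.184ms @ 138/7 + 293.878ms (6/7)
10. 7053.061ms @ 144/7 + 293.878ms (6/7)
11. 7346.939ms @ 150/7 + 293.878ms (6/7)
12. 7640.816ms @ 156/7 + 293.878ms (6/7)
13. 7934.694ms @ 162/7 + 293.878ms (6/7)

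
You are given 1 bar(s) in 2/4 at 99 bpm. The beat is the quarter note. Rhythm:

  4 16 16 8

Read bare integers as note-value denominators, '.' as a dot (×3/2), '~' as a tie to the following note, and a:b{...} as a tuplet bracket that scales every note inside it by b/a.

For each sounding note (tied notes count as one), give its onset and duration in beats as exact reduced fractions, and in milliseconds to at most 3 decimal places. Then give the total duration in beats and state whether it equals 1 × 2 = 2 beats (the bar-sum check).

1) 0.0ms=0b +606.061ms=1b
2) 606.061ms=1b +151.515ms=1/4b
3) 757.576ms=5/4b +151.515ms=1/4b
4) 909.091ms=3/2b +303.03ms=1/2b
Σ=2b of 2 (99bpm 2/4) — PASS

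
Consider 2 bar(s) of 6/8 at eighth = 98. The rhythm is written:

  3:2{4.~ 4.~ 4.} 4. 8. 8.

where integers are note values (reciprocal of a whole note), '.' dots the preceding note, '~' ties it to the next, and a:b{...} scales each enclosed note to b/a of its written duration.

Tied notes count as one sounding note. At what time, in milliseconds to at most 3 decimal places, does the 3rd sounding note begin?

1. 0.0ms @ 0 + 3673.469ms (6)
2. 3673.469ms @ 6 + 1836.735ms (3)
3. 5510.204ms @ 9 + 918.367ms (3/2)
4. 6428.571ms @ 21/2 + 918.367ms (3/2)

note 3 onset = 9b = 5510.204ms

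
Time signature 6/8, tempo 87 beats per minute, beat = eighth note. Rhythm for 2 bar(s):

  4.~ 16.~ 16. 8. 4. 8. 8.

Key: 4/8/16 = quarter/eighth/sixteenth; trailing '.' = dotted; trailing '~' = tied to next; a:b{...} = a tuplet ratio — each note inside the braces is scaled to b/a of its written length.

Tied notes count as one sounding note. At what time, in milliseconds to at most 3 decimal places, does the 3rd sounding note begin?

note 3 onset = 6b = 4137.931ms

1. 0.0ms @ 0 + 3103.448ms (9/2)
2. 3103.448ms @ 9/2 + 1034.483ms (3/2)
3. 4137.931ms @ 6 + 2068.966ms (3)
4. 6206.897ms @ 9 + 1034.483ms (3/2)
5. 7241.379ms @ 21/2 + 1034.483ms (3/2)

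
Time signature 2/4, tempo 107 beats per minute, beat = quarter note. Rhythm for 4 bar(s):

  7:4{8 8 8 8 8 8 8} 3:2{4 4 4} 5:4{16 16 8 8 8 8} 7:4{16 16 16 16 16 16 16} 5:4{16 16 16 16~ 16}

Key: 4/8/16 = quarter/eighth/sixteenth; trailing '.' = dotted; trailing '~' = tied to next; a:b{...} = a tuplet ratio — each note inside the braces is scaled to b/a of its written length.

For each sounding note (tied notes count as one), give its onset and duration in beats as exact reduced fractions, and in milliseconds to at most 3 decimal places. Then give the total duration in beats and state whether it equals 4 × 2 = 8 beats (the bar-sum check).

1) 0.0ms=0b +160.214ms=2/7b
2) 160.214ms=2/7b +160.214ms=2/7b
3) 320.427ms=4/7b +160.214ms=2/7b
4) 480.641ms=6/7b +160.214ms=2/7b
5) 640.854ms=8/7b +160.214ms=2/7b
6) 801.068ms=10/7b +160.214ms=2/7b
7) 961.282ms=12/7b +160.214ms=2/7b
8) 1121.495ms=2b +373.832ms=2/3b
9) 1495.327ms=8/3b +373.832ms=2/3b
10) 1869.159ms=10/3b +373.832ms=2/3b
11) 2242.991ms=4b +112.15ms=1/5b
12) 2355.14ms=21/5b +112.15ms=1/5b
13) 2467.29ms=22/5b +224.299ms=2/5b
14) 2691.589ms=24/5b +224.299ms=2/5b
15) 2915.888ms=26/5b +224.299ms=2/5b
16) 3140.187ms=28/5b +224.299ms=2/5b
17) 3364.486ms=6b +80.107ms=1/7b
18) 3444.593ms=43/7b +80.107ms=1/7b
19) 3524.7ms=44/7b +80.107ms=1/7b
20) 3604.806ms=45/7b +80.107ms=1/7b
21) 3684.913ms=46/7b +80.107ms=1/7b
22) 3765.02ms=47/7b +80.107ms=1/7b
23) 3845.127ms=48/7b +80.107ms=1/7b
24) 3925.234ms=7b +112.15ms=1/5b
25) 4037.383ms=36/5b +112.15ms=1/5b
26) 4149.533ms=37/5b +112.15ms=1/5b
27) 4261.682ms=38/5b +224.299ms=2/5b
Σ=8b of 8 (107bpm 2/4) — PASS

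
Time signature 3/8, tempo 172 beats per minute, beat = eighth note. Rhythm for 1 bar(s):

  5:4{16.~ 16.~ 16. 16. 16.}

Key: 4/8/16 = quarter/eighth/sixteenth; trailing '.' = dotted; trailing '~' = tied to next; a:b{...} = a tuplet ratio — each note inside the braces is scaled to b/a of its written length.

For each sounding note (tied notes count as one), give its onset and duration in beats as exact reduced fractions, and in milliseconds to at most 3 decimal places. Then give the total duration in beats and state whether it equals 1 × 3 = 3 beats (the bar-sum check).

1) 0.0ms=0b +627.907ms=9/5b
2) 627.907ms=9/5b +209.302ms=3/5b
3) 837.209ms=12/5b +209.302ms=3/5b
Σ=3b of 3 (172bpm 3/8) — PASS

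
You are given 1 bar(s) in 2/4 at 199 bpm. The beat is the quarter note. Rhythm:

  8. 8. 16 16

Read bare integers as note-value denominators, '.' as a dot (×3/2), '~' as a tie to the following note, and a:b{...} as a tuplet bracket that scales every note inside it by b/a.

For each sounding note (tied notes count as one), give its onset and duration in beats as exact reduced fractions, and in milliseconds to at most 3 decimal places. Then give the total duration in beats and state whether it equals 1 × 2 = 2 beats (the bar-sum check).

1) 0.0ms=0b +226.131ms=3/4b
2) 226.131ms=3/4b +226.131ms=3/4b
3) 452.261ms=3/2b +75.377ms=1/4b
4) 527.638ms=7/4b +75.377ms=1/4b
Σ=2b of 2 (199bpm 2/4) — PASS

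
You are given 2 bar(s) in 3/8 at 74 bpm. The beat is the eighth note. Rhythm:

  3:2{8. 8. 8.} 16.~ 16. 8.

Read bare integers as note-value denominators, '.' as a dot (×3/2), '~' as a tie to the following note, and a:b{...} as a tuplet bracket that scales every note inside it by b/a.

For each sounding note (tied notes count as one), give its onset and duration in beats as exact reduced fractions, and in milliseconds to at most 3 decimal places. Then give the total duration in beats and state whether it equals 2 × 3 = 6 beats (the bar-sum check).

1) 0.0ms=0b +810.811ms=1b
2) 810.811ms=1b +810.811ms=1b
3) 1621.622ms=2b +810.811ms=1b
4) 2432.432ms=3b +1216.216ms=3/2b
5) 3648.649ms=9/2b +1216.216ms=3/2b
Σ=6b of 6 (74bpm 3/8) — PASS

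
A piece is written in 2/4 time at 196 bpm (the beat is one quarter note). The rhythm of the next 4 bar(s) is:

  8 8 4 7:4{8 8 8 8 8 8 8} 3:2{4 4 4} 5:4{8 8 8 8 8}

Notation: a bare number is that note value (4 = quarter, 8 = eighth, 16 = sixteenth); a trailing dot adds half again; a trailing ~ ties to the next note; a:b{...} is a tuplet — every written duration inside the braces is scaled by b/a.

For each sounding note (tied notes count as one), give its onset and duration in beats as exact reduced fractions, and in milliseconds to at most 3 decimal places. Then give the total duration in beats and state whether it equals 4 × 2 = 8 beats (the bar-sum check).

1) 0.0ms=0b +153.061ms=1/2b
2) 153.061ms=1/2b +153.061ms=1/2b
3) 306.122ms=1b +306.122ms=1b
4) 612.245ms=2b +87.464ms=2/7b
5) 699.708ms=16/7b +87.464ms=2/7b
6) 787.172ms=18/7b +87.464ms=2/7b
7) 874.636ms=20/7b +87.464ms=2/7b
8) 962.099ms=22/7b +87.464ms=2/7b
9) 1049.563ms=24/7b +87.464ms=2/7b
10) 1137.026ms=26/7b +87.464ms=2/7b
11) 1224.49ms=4b +204.082ms=2/3b
12) 1428.571ms=14/3b +204.082ms=2/3b
13) 1632.653ms=16/3b +204.082ms=2/3b
14) 1836.735ms=6b +122.449ms=2/5b
15) 1959.184ms=32/5b +122.449ms=2/5b
16) 2081.633ms=34/5b +122.449ms=2/5b
17) 2204.082ms=36/5b +122.449ms=2/5b
18) 2326.531ms=38/5b +122.449ms=2/5b
Σ=8b of 8 (196bpm 2/4) — PASS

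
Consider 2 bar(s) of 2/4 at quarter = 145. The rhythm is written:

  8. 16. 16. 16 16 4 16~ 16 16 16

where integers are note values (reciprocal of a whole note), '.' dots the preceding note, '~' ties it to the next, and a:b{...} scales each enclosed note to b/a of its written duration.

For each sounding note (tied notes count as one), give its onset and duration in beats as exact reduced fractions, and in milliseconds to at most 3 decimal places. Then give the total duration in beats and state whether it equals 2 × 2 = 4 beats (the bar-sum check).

1) 0.0ms=0b +310.345ms=3/4b
2) 310.345ms=3/4b +155.172ms=3/8b
3) 465.517ms=9/8b +155.172ms=3/8b
4) 620.69ms=3/2b +103.448ms=1/4b
5) 724.138ms=7/4b +103.448ms=1/4b
6) 827.586ms=2b +413.793ms=1b
7) 1241.379ms=3b +206.897ms=1/2b
8) 1448.276ms=7/2b +103.448ms=1/4b
9) 1551.724ms=15/4b +103.448ms=1/4b
Σ=4b of 4 (145bpm 2/4) — PASS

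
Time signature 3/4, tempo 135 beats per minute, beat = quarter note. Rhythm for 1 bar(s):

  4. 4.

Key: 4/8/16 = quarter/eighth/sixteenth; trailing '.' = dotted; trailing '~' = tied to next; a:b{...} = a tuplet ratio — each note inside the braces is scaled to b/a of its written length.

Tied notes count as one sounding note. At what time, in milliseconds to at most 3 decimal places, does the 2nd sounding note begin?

note 2 onset = 3/2b = 666.667ms

1. 0.0ms @ 0 + 666.667ms (3/2)
2. 666.667ms @ 3/2 + 666.667ms (3/2)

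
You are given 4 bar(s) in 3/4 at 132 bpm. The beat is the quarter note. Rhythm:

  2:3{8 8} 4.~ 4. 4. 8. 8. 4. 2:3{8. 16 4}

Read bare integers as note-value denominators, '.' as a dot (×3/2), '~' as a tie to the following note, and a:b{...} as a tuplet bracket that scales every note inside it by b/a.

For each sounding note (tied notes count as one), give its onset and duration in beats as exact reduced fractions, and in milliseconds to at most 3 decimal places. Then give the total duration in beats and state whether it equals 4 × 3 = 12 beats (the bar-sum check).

1) 0.0ms=0b +340.909ms=3/4b
2) 340.909ms=3/4b +340.909ms=3/4b
3) 681.818ms=3/2b +1363.636ms=3b
4) 2045.455ms=9/2b +681.818ms=3/2b
5) 2727.273ms=6b +340.909ms=3/4b
6) 3068.182ms=27/4b +340.909ms=3/4b
7) 3409.091ms=15/2b +681.818ms=3/2b
8) 4090.909ms=9b +511.364ms=9/8b
9) 4602.273ms=81/8b +170.455ms=3/8b
10) 4772.727ms=21/2b +681.818ms=3/2b
Σ=12b of 12 (132bpm 3/4) — PASS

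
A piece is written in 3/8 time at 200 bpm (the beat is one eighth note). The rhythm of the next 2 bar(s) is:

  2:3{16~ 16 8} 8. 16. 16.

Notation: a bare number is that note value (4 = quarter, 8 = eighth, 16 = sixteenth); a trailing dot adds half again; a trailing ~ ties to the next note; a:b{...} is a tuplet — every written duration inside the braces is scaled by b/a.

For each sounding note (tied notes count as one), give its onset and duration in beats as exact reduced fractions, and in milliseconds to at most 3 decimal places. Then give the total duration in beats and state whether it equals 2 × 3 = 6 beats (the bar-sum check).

1) 0.0ms=0b +450.0ms=3/2b
2) 450.0ms=3/2b +450.0ms=3/2b
3) 900.0ms=3b +450.0ms=3/2b
4) 1350.0ms=9/2b +225.0ms=3/4b
5) 1575.0ms=21/4b +225.0ms=3/4b
Σ=6b of 6 (200bpm 3/8) — PASS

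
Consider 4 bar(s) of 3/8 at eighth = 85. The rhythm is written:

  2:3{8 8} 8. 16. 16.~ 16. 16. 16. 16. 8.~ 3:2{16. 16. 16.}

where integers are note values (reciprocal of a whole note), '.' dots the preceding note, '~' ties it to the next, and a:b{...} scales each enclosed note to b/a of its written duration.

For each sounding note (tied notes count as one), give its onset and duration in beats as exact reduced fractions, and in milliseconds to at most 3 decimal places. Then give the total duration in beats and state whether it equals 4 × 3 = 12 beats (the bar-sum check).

1) 0.0ms=0b +1058.824ms=3/2b
2) 1058.824ms=3/2b +1058.824ms=3/2b
3) 2117.647ms=3b +1058.824ms=3/2b
4) 3176.471ms=9/2b +529.412ms=3/4b
5) 3705.882ms=21/4b +1058.824ms=3/2b
6) 4764.706ms=27/4b +529.412ms=3/4b
7) 5294.118ms=15/2b +529.412ms=3/4b
8) 5823.529ms=33/4b +529.412ms=3/4b
9) 6352.941ms=9b +1411.765ms=2b
10) 7764.706ms=11b +352.941ms=1/2b
11) 8117.647ms=23/2b +352.941ms=1/2b
Σ=12b of 12 (85bpm 3/8) — PASS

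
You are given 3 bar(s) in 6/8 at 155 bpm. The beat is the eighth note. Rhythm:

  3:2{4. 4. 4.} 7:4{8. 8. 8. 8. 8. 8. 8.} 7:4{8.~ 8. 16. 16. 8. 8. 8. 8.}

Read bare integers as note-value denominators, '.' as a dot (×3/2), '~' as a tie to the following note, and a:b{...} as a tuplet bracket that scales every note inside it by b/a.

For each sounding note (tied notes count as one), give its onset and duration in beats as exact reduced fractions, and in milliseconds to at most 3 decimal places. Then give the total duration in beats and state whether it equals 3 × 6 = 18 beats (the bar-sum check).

1) 0.0ms=0b +774.194ms=2b
2) 774.194ms=2b +774.194ms=2b
3) 1548.387ms=4b +774.194ms=2b
4) 2322.581ms=6b +331.797ms=6/7b
5) 2654.378ms=48/7b +331.797ms=6/7b
6) 2986.175ms=54/7b +331.797ms=6/7b
7) 3317.972ms=60/7b +331.797ms=6/7b
8) 3649.77ms=66/7b +331.797ms=6/7b
9) 3981.567ms=72/7b +331.797ms=6/7b
10) 4313.364ms=78/7b +331.797ms=6/7b
11) 4645.161ms=12b +663.594ms=12/7b
12) 5308.756ms=96/7b +165.899ms=3/7b
13) 5474.654ms=99/7b +165.899ms=3/7b
14) 5640.553ms=102/7b +331.797ms=6/7b
15) 5972.35ms=108/7b +331.797ms=6/7b
16) 6304.147ms=114/7b +331.797ms=6/7b
17) 6635.945ms=120/7b +331.797ms=6/7b
Σ=18b of 18 (155bpm 6/8) — PASS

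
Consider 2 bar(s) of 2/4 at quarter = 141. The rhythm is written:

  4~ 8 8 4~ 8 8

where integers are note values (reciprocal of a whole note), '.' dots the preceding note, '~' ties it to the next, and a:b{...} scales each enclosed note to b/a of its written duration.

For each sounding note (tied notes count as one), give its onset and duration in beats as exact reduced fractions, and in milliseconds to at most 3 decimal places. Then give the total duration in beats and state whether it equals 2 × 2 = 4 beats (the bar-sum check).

1) 0.0ms=0b +638.298ms=3/2b
2) 638.298ms=3/2b +212.766ms=1/2b
3) 851.064ms=2b +638.298ms=3/2b
4) 1489.362ms=7/2b +212.766ms=1/2b
Σ=4b of 4 (141bpm 2/4) — PASS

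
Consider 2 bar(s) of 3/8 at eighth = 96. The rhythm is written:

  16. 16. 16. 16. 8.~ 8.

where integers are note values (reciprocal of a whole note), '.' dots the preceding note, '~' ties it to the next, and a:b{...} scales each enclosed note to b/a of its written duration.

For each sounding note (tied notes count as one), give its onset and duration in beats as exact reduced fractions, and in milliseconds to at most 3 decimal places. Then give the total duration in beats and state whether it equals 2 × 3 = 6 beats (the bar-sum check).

1) 0.0ms=0b +468.75ms=3/4b
2) 468.75ms=3/4b +468.75ms=3/4b
3) 937.5ms=3/2b +468.75ms=3/4b
4) 1406.25ms=9/4b +468.75ms=3/4b
5) 1875.0ms=3b +1875.0ms=3b
Σ=6b of 6 (96bpm 3/8) — PASS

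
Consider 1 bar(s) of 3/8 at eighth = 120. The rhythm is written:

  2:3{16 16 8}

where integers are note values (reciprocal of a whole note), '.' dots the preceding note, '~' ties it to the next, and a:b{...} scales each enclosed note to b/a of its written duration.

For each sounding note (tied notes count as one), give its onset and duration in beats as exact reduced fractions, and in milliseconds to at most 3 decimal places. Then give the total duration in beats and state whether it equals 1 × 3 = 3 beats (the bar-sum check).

1) 0.0ms=0b +375.0ms=3/4b
2) 375.0ms=3/4b +375.0ms=3/4b
3) 750.0ms=3/2b +750.0ms=3/2b
Σ=3b of 3 (120bpm 3/8) — PASS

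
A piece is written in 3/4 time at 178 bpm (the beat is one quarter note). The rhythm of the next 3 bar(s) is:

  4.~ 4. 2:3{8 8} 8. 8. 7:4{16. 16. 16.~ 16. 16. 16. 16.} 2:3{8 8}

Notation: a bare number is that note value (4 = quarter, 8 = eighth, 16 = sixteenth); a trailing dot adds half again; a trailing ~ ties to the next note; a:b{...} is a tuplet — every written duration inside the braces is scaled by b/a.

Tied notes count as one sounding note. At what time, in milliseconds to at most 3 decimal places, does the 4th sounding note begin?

1. 0.0ms @ 0 + 1011.236ms (3)
2. 1011.236ms @ 3 + 252.809ms (3/4)
3. 1264.045ms @ 15/4 + 252.809ms (3/4)
4. 1516.854ms @ 9/2 + 252.809ms (3/4)
5. 1769.663ms @ 21/4 + 252.809ms (3/4)
6. 2022.472ms @ 6 + 72.231ms (3/14)
7. 2094.703ms @ 87/14 + 72.231ms (3/14)
8. 2166.934ms @ 45/7 + 144.462ms (3/7)
9. 2311.396ms @ 48/7 + 72.231ms (3/14)
10. 2383.628ms @ 99/14 + 72.231ms (3/14)
11. 2455.859ms @ 51/7 + 72.231ms (3/14)
12. 2528.09ms @ 15/2 + 252.809ms (3/4)
13. 2780.899ms @ 33/4 + 252.809ms (3/4)

note 4 onset = 9/2b = 1516.854ms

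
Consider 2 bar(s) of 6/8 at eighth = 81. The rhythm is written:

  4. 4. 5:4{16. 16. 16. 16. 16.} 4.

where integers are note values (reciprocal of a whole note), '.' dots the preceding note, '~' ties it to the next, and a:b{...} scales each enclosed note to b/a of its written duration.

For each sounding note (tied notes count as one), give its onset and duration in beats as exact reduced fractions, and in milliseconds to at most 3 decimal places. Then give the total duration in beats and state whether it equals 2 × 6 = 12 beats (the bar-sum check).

1) 0.0ms=0b +2222.222ms=3b
2) 2222.222ms=3b +2222.222ms=3b
3) 4444.444ms=6b +444.444ms=3/5b
4) 4888.889ms=33/5b +444.444ms=3/5b
5) 5333.333ms=36/5b +444.444ms=3/5b
6) 5777.778ms=39/5b +444.444ms=3/5b
7) 6222.222ms=42/5b +444.444ms=3/5b
8) 6666.667ms=9b +2222.222ms=3b
Σ=12b of 12 (81bpm 6/8) — PASS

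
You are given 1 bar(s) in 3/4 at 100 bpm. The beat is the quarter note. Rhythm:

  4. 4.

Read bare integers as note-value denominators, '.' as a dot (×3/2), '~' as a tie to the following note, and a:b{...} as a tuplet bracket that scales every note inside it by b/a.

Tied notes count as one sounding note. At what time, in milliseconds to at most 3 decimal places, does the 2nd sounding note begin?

note 2 onset = 3/2b = 900.0ms

1. 0.0ms @ 0 + 900.0ms (3/2)
2. 900.0ms @ 3/2 + 900.0ms (3/2)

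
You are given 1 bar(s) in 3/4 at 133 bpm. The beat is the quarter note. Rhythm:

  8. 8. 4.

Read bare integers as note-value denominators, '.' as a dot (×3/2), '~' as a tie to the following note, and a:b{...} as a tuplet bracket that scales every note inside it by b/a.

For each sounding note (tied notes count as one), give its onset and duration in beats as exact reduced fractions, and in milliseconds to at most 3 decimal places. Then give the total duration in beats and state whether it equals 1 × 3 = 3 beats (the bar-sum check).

1) 0.0ms=0b +338.346ms=3/4b
2) 338.346ms=3/4b +338.346ms=3/4b
3) 676.692ms=3/2b +676.692ms=3/2b
Σ=3b of 3 (133bpm 3/4) — PASS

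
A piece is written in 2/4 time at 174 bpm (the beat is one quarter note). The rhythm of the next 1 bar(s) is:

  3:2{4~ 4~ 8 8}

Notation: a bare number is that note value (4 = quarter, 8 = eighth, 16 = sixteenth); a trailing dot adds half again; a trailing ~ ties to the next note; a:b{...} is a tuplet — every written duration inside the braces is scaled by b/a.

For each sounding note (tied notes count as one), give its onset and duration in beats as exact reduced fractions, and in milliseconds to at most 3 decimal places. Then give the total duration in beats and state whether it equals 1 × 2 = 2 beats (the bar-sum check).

1) 0.0ms=0b +574.713ms=5/3b
2) 574.713ms=5/3b +114.943ms=1/3b
Σ=2b of 2 (174bpm 2/4) — PASS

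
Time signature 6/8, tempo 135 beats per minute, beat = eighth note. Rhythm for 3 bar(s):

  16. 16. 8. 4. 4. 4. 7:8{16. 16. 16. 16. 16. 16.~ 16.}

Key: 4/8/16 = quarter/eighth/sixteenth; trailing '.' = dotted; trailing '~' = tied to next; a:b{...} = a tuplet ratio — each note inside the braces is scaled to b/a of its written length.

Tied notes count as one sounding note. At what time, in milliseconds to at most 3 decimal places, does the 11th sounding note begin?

1. 0.0ms @ 0 + 333.333ms (3/4)
2. 333.333ms @ 3/4 + 333.333ms (3/4)
3. 666.667ms @ 3/2 + 666.667ms (3/2)
4. 1333.333ms @ 3 + 1333.333ms (3)
5. 2666.667ms @ 6 + 1333.333ms (3)
6. 4000.0ms @ 9 + 1333.333ms (3)
7. 5333.333ms @ 12 + 380.952ms (6/7)
8. 5714.286ms @ 90/7 + 380.952ms (6/7)
9. 6095.238ms @ 96/7 + 380.952ms (6/7)
10. 6476.19ms @ 102/7 + 380.952ms (6/7)
11. 6857.143ms @ 108/7 + 380.952ms (6/7)
12. 7238.095ms @ 114/7 + 761.905ms (12/7)

note 11 onset = 108/7b = 6857.143ms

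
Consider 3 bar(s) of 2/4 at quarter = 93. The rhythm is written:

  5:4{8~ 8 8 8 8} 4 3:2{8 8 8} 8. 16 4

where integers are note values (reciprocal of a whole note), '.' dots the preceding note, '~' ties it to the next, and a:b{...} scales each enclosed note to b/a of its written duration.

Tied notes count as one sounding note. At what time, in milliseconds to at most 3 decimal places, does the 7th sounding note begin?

note 7 onset = 10/3b = 2150.538ms

1. 0.0ms @ 0 + 516.129ms (4/5)
2. 516.129ms @ 4/5 + 258.065ms (2/5)
3. 774.194ms @ 6/5 + 258.065ms (2/5)
4. 1032.258ms @ 8/5 + 258.065ms (2/5)
5. 1290.323ms @ 2 + 645.161ms (1)
6. 1935.484ms @ 3 + 215.054ms (1/3)
7. 2150.538ms @ 10/3 + 215.054ms (1/3)
8. 2365.591ms @ 11/3 + 215.054ms (1/3)
9. 2580.645ms @ 4 + 483.871ms (3/4)
10. 3064.516ms @ 19/4 + 161.29ms (1/4)
11. 3225.806ms @ 5 + 645.161ms (1)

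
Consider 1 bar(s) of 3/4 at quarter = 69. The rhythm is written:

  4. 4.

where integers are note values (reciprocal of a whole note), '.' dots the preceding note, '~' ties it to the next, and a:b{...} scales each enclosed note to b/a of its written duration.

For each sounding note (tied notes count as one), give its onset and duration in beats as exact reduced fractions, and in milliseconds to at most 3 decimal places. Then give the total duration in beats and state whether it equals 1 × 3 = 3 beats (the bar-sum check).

1) 0.0ms=0b +1304.348ms=3/2b
2) 1304.348ms=3/2b +1304.348ms=3/2b
Σ=3b of 3 (69bpm 3/4) — PASS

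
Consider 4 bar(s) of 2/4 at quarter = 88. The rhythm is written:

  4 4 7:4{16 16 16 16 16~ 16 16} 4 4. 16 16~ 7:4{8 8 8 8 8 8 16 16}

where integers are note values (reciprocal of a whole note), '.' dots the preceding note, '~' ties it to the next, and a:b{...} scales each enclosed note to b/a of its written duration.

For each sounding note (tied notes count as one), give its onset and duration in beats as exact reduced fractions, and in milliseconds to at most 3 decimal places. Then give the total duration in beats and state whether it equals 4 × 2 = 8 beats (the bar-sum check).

1) 0.0ms=0b +681.818ms=1b
2) 681.818ms=1b +681.818ms=1b
3) 1363.636ms=2b +97.403ms=1/7b
4) 1461.039ms=15/7b +97.403ms=1/7b
5) 1558.442ms=16/7b +97.403ms=1/7b
6) 1655.844ms=17/7b +97.403ms=1/7b
7) 1753.247ms=18/7b +194.805ms=2/7b
8) 1948.052ms=20/7b +97.403ms=1/7b
9) 2045.455ms=3b +681.818ms=1b
10) 2727.273ms=4b +1022.727ms=3/2b
11) 3750.0ms=11/2b +170.455ms=1/4b
12) 3920.455ms=23/4b +365.26ms=15/28b
13) 4285.714ms=44/7b +194.805ms=2/7b
14) 4480.519ms=46/7b +194.805ms=2/7b
15) 4675.325ms=48/7b +194.805ms=2/7b
16) 4870.13ms=50/7b +194.805ms=2/7b
17) 5064.935ms=52/7b +194.805ms=2/7b
18) 5259.74ms=54/7b +97.403ms=1/7b
19) 5357.143ms=55/7b +97.403ms=1/7b
Σ=8b of 8 (88bpm 2/4) — PASS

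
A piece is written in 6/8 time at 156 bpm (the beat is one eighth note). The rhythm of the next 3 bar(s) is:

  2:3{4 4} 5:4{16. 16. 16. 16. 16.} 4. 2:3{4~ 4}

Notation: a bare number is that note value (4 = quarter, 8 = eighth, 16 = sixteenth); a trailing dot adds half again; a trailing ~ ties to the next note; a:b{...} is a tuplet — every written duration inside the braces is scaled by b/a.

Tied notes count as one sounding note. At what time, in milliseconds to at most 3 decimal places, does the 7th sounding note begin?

1. 0.0ms @ 0 + 1153.846ms (3)
2. 1153.846ms @ 3 + 1153.846ms (3)
3. 2307.692ms @ 6 + 230.769ms (3/5)
4. 2538.462ms @ 33/5 + 230.769ms (3/5)
5. 2769.231ms @ 36/5 + 230.769ms (3/5)
6. 3000.0ms @ 39/5 + 230.769ms (3/5)
7. 3230.769ms @ 42/5 + 230.769ms (3/5)
8. 3461.538ms @ 9 + 1153.846ms (3)
9. 4615.385ms @ 12 + 2307.692ms (6)

note 7 onset = 42/5b = 3230.769ms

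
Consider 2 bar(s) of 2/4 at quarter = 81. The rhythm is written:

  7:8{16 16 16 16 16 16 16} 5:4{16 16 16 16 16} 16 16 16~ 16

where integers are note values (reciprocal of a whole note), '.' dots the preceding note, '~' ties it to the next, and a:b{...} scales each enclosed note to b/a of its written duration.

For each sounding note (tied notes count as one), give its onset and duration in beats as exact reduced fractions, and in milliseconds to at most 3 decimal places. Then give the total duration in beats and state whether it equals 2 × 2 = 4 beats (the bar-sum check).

1) 0.0ms=0b +211.64ms=2/7b
2) 211.64ms=2/7b +211.64ms=2/7b
3) 423.28ms=4/7b +211.64ms=2/7b
4) 634.921ms=6/7b +211.64ms=2/7b
5) 846.561ms=8/7b +211.64ms=2/7b
6) 1058.201ms=10/7b +211.64ms=2/7b
7) 1269.841ms=12/7b +211.64ms=2/7b
8) 1481.481ms=2b +148.148ms=1/5b
9) 1629.63ms=11/5b +148.148ms=1/5b
10) 1777.778ms=12/5b +148.148ms=1/5b
11) 1925.926ms=13/5b +148.148ms=1/5b
12) 2074.074ms=14/5b +148.148ms=1/5b
13) 2222.222ms=3b +185.185ms=1/4b
14) 2407.407ms=13/4b +185.185ms=1/4b
15) 2592.593ms=7/2b +370.37ms=1/2b
Σ=4b of 4 (81bpm 2/4) — PASS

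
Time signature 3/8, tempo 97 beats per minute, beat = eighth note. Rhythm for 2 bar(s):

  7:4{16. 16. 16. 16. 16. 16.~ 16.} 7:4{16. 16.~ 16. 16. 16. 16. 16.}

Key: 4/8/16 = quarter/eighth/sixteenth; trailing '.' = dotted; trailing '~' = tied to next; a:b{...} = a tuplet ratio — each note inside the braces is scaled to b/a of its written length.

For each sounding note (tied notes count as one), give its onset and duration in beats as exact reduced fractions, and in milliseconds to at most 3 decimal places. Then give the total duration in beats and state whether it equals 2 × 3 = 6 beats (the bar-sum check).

1) 0.0ms=0b +265.096ms=3/7b
2) 265.096ms=3/7b +265.096ms=3/7b
3) 530.191ms=6/7b +265.096ms=3/7b
4) 795.287ms=9/7b +265.096ms=3/7b
5) 1060.383ms=12/7b +265.096ms=3/7b
6) 1325.479ms=15/7b +530.191ms=6/7b
7) 1855.67ms=3b +265.096ms=3/7b
8) 2120.766ms=24/7b +530.191ms=6/7b
9) 2650.957ms=30/7b +265.096ms=3/7b
10) 2916.053ms=33/7b +265.096ms=3/7b
11) 3181.149ms=36/7b +265.096ms=3/7b
12) 3446.244ms=39/7b +265.096ms=3/7b
Σ=6b of 6 (97bpm 3/8) — PASS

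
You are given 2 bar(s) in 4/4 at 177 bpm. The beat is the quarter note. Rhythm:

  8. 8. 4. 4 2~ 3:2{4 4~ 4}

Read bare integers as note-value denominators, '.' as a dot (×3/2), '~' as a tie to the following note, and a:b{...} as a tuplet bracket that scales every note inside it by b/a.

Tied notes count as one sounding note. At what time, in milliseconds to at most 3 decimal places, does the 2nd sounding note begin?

1. 0.0ms @ 0 + 254.237ms (3/4)
2. 254.237ms @ 3/4 + 254.237ms (3/4)
3. 508.475ms @ 3/2 + 508.475ms (3/2)
4. 1016.949ms @ 3 + 338.983ms (1)
5. 1355.932ms @ 4 + 903.955ms (8/3)
6. 2259.887ms @ 20/3 + 451.977ms (4/3)

note 2 onset = 3/4b = 254.237ms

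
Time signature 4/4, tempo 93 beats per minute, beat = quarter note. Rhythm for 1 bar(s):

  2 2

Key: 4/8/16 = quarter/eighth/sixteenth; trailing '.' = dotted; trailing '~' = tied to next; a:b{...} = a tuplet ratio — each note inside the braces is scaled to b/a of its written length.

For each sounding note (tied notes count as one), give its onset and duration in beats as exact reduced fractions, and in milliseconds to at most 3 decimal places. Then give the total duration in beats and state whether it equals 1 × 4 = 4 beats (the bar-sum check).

1) 0.0ms=0b +1290.323ms=2b
2) 1290.323ms=2b +1290.323ms=2b
Σ=4b of 4 (93bpm 4/4) — PASS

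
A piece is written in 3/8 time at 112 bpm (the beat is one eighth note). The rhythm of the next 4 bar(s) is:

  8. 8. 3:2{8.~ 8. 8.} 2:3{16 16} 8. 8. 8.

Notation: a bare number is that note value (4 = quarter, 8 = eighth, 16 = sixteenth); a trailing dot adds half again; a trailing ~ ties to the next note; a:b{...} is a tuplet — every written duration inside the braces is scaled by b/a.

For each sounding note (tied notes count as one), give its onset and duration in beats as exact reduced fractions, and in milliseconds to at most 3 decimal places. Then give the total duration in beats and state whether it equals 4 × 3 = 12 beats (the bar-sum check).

1) 0.0ms=0b +803.571ms=3/2b
2) 803.571ms=3/2b +803.571ms=3/2b
3) 1607.143ms=3b +1071.429ms=2b
4) 2678.571ms=5b +535.714ms=1b
5) 3214.286ms=6b +401.786ms=3/4b
6) 3616.071ms=27/4b +401.786ms=3/4b
7) 4017.857ms=15/2b +803.571ms=3/2b
8) 4821.429ms=9b +803.571ms=3/2b
9) 5625.0ms=21/2b +803.571ms=3/2b
Σ=12b of 12 (112bpm 3/8) — PASS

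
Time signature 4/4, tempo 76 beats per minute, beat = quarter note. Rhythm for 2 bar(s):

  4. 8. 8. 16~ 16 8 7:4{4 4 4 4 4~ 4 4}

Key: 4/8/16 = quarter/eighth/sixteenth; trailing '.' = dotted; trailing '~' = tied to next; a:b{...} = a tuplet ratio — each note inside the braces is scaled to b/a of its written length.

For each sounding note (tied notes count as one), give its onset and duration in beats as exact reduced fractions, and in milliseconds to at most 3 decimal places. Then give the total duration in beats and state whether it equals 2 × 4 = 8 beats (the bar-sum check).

1) 0.0ms=0b +1184.211ms=3/2b
2) 1184.211ms=3/2b +592.105ms=3/4b
3) 1776.316ms=9/4b +592.105ms=3/4b
4) 2368.421ms=3b +394.737ms=1/2b
5) 2763.158ms=7/2b +394.737ms=1/2b
6) 3157.895ms=4b +451.128ms=4/7b
7) 3609.023ms=32/7b +451.128ms=4/7b
8) 4060.15ms=36/7b +451.128ms=4/7b
9) 4511.278ms=40/7b +451.128ms=4/7b
10) 4962.406ms=44/7b +902.256ms=8/7b
11) 5864.662ms=52/7b +451.128ms=4/7b
Σ=8b of 8 (76bpm 4/4) — PASS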